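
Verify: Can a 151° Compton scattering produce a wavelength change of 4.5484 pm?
Yes, consistent

Calculate the expected shift for θ = 151°:

Δλ_expected = λ_C(1 - cos(151°))
Δλ_expected = 2.4263 × (1 - cos(151°))
Δλ_expected = 2.4263 × 1.8746
Δλ_expected = 4.5484 pm

Given shift: 4.5484 pm
Expected shift: 4.5484 pm
Difference: 0.0000 pm

The values match. This is consistent with Compton scattering at the stated angle.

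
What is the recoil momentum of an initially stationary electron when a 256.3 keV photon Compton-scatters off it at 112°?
1.8345e-22 kg·m/s

The electron is initially at rest, so by conservation of momentum:
p⃗_e = p⃗₀ − p⃗'  (incident photon momentum minus scattered photon momentum)

Photon momentum magnitudes (p = h/λ = E/c):
λ₀ = hc/E₀ = 4.8375 pm → p₀ = h/λ₀ = 1.3697e-22 kg·m/s
Δλ = λ_C(1 − cos 112°) = 3.3352 pm
λ' = 8.1727 pm → p' = h/λ' = 8.1076e-23 kg·m/s

The scattered photon makes angle θ = 112° with the incident direction, so by the law of cosines:
|p⃗_e|² = p₀² + p'² − 2p₀p'cos θ
|p⃗_e|² = (1.3697e-22)² + (8.1076e-23)² − 2·1.3697e-22·8.1076e-23·cos(112°)
|p⃗_e| = 1.8345e-22 kg·m/s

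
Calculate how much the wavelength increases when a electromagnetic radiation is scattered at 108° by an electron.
3.1761 pm

Using the Compton scattering formula:
Δλ = λ_C(1 - cos θ)

where λ_C = h/(m_e·c) ≈ 2.4263 pm is the Compton wavelength of an electron.

For θ = 108°:
cos(108°) = -0.3090
1 - cos(108°) = 1.3090

Δλ = 2.4263 × 1.3090
Δλ = 3.1761 pm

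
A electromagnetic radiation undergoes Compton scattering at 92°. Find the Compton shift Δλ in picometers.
2.5110 pm

Using the Compton scattering formula:
Δλ = λ_C(1 - cos θ)

where λ_C = h/(m_e·c) ≈ 2.4263 pm is the Compton wavelength of an electron.

For θ = 92°:
cos(92°) = -0.0349
1 - cos(92°) = 1.0349

Δλ = 2.4263 × 1.0349
Δλ = 2.5110 pm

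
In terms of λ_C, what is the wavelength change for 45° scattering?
0.2929 λ_C

The Compton shift formula is:
Δλ = λ_C(1 - cos θ)

Dividing both sides by λ_C:
Δλ/λ_C = 1 - cos θ

For θ = 45°:
Δλ/λ_C = 1 - cos(45°)
Δλ/λ_C = 1 - 0.7071
Δλ/λ_C = 0.2929

This means the shift is 0.2929 × λ_C = 0.7106 pm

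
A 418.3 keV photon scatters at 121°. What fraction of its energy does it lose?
0.5536 (or 55.36%)

Calculate initial and final photon energies:

Initial: E₀ = 418.3 keV → λ₀ = 2.9640 pm
Compton shift: Δλ = 3.6760 pm
Final wavelength: λ' = 6.6400 pm
Final energy: E' = 186.7245 keV

Fractional energy loss:
(E₀ - E')/E₀ = (418.3000 - 186.7245)/418.3000
= 231.5755/418.3000
= 0.5536
= 55.36%

(Intermediate values are shown rounded; full precision is carried through to the final answer.)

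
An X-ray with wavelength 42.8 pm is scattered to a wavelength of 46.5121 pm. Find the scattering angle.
122.00°

First find the wavelength shift:
Δλ = λ' - λ = 46.5121 - 42.8 = 3.7121 pm

Using Δλ = λ_C(1 - cos θ), with λ_C = h/(m_e·c) ≈ 2.42631024 pm:
cos θ = 1 - Δλ/λ_C
cos θ = 1 - 3.7121/2.42631024
cos θ = -0.529936

θ = arccos(-0.529936)
θ = 122.00°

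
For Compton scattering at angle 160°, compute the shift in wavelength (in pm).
4.7063 pm

Using the Compton scattering formula:
Δλ = λ_C(1 - cos θ)

where λ_C = h/(m_e·c) ≈ 2.4263 pm is the Compton wavelength of an electron.

For θ = 160°:
cos(160°) = -0.9397
1 - cos(160°) = 1.9397

Δλ = 2.4263 × 1.9397
Δλ = 4.7063 pm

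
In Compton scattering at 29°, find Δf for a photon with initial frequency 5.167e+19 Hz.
2.574e+18 Hz (decrease)

Convert frequency to wavelength (c = 299792458 m/s):
λ₀ = c/f₀ = 299792458/5.167e+19 = 5.8020603e-12 m = 5.8021 pm

Calculate Compton shift:
Δλ = λ_C(1 - cos(29°)) = 0.3042 pm

Final wavelength:
λ' = λ₀ + Δλ = 5.8021 + 0.3042 = 6.1063 pm

Final frequency:
f' = c/λ' = 299792458/6.1062718e-12 = 4.9095826e+19 Hz

Frequency shift (decrease):
Δf = f₀ - f' = 5.167e+19 - 4.9095826e+19 = 2.574e+18 Hz

(Intermediate values are shown rounded; full precision is carried through to the final answer.)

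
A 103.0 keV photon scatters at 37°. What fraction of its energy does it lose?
0.0390 (or 3.90%)

Calculate initial and final photon energies:

Initial: E₀ = 103.0 keV → λ₀ = 12.0373 pm
Compton shift: Δλ = 0.4886 pm
Final wavelength: λ' = 12.5259 pm
Final energy: E' = 98.9825 keV

Fractional energy loss:
(E₀ - E')/E₀ = (103.0000 - 98.9825)/103.0000
= 4.0175/103.0000
= 0.0390
= 3.90%

(Intermediate values are shown rounded; full precision is carried through to the final answer.)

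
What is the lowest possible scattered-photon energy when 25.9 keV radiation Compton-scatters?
23.5162 keV (at θ = 180°)

The scattered photon has minimum energy when its wavelength is maximum, i.e., when the Compton shift Δλ = λ_C(1 − cos θ) is maximum. This occurs at θ = 180° (backscattering), giving Δλ_max = 2λ_C = 4.8526 pm.

Initial wavelength: λ₀ = hc/E₀ = 47.8703 pm
Maximum final wavelength: λ'_max = λ₀ + 2λ_C = 47.8703 + 4.8526 = 52.7230 pm
Minimum final energy: E'_min = hc/λ'_max = 23.5162 keV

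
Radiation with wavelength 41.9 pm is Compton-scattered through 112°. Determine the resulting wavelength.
45.2352 pm

Using the Compton scattering formula:
λ' = λ + Δλ = λ + λ_C(1 - cos θ)

Given:
- Initial wavelength λ = 41.9 pm
- Scattering angle θ = 112°
- Compton wavelength λ_C ≈ 2.4263 pm

Calculate the shift:
Δλ = 2.4263 × (1 - cos(112°))
Δλ = 2.4263 × 1.3746
Δλ = 3.3352 pm

Final wavelength:
λ' = 41.9 + 3.3352 = 45.2352 pm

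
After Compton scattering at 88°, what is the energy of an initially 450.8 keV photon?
243.4907 keV

First convert energy to wavelength:
λ = hc/E, with hc ≈ 1239.842 keV·pm (i.e. 1239.842 eV·nm)

For E = 450.8 keV = 450800 eV:
λ = 1239.842 keV·pm / 450.8 keV
λ = 2.7503 pm

Calculate the Compton shift:
Δλ = λ_C(1 - cos(88°)) = 2.4263 × 0.9651
Δλ = 2.3416 pm

Final wavelength:
λ' = 2.7503 + 2.3416 = 5.0919 pm

Final energy:
E' = hc/λ' = 1239.842 / 5.0919 = 243.4907 keV

(Intermediate values are shown rounded; full precision is carried through to the final answer.)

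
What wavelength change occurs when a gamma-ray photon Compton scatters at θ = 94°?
2.5956 pm

Using the Compton scattering formula:
Δλ = λ_C(1 - cos θ)

where λ_C = h/(m_e·c) ≈ 2.4263 pm is the Compton wavelength of an electron.

For θ = 94°:
cos(94°) = -0.0698
1 - cos(94°) = 1.0698

Δλ = 2.4263 × 1.0698
Δλ = 2.5956 pm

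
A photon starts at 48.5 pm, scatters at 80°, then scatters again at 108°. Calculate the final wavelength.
53.6811 pm

Apply Compton shift twice:

First scattering at θ₁ = 80°:
Δλ₁ = λ_C(1 - cos(80°))
Δλ₁ = 2.4263 × 0.8264
Δλ₁ = 2.0050 pm

After first scattering:
λ₁ = 48.5 + 2.0050 = 50.5050 pm

Second scattering at θ₂ = 108°:
Δλ₂ = λ_C(1 - cos(108°))
Δλ₂ = 2.4263 × 1.3090
Δλ₂ = 3.1761 pm

Final wavelength:
λ₂ = 50.5050 + 3.1761 = 53.6811 pm

Total shift: Δλ_total = 2.0050 + 3.1761 = 5.1811 pm

(Intermediate values are shown rounded; full precision is carried through to the final answer.)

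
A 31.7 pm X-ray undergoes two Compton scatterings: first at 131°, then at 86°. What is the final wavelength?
37.9752 pm

Apply Compton shift twice:

First scattering at θ₁ = 131°:
Δλ₁ = λ_C(1 - cos(131°))
Δλ₁ = 2.4263 × 1.6561
Δλ₁ = 4.0181 pm

After first scattering:
λ₁ = 31.7 + 4.0181 = 35.7181 pm

Second scattering at θ₂ = 86°:
Δλ₂ = λ_C(1 - cos(86°))
Δλ₂ = 2.4263 × 0.9302
Δλ₂ = 2.2571 pm

Final wavelength:
λ₂ = 35.7181 + 2.2571 = 37.9752 pm

Total shift: Δλ_total = 4.0181 + 2.2571 = 6.2752 pm

(Intermediate values are shown rounded; full precision is carried through to the final answer.)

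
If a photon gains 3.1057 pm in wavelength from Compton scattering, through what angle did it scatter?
106.26°

From the Compton formula Δλ = λ_C(1 - cos θ), we can solve for θ:

cos θ = 1 - Δλ/λ_C

Given:
- Δλ = 3.1057 pm
- λ_C = h/(m_e·c) ≈ 2.42631024 pm

cos θ = 1 - 3.1057/2.42631024
cos θ = 1 - 1.280009
cos θ = -0.280009

θ = arccos(-0.280009)
θ = 106.26°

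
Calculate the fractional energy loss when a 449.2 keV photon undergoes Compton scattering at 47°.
0.2185 (or 21.85%)

Calculate initial and final photon energies:

Initial: E₀ = 449.2 keV → λ₀ = 2.7601 pm
Compton shift: Δλ = 0.7716 pm
Final wavelength: λ' = 3.5317 pm
Final energy: E' = 351.0628 keV

Fractional energy loss:
(E₀ - E')/E₀ = (449.2000 - 351.0628)/449.2000
= 98.1372/449.2000
= 0.2185
= 21.85%

(Intermediate values are shown rounded; full precision is carried through to the final answer.)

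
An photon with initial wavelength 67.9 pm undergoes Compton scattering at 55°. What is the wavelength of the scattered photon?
68.9346 pm

Using the Compton scattering formula:
λ' = λ + Δλ = λ + λ_C(1 - cos θ)

Given:
- Initial wavelength λ = 67.9 pm
- Scattering angle θ = 55°
- Compton wavelength λ_C ≈ 2.4263 pm

Calculate the shift:
Δλ = 2.4263 × (1 - cos(55°))
Δλ = 2.4263 × 0.4264
Δλ = 1.0346 pm

Final wavelength:
λ' = 67.9 + 1.0346 = 68.9346 pm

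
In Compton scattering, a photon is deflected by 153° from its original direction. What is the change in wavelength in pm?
4.5882 pm

Using the Compton scattering formula:
Δλ = λ_C(1 - cos θ)

where λ_C = h/(m_e·c) ≈ 2.4263 pm is the Compton wavelength of an electron.

For θ = 153°:
cos(153°) = -0.8910
1 - cos(153°) = 1.8910

Δλ = 2.4263 × 1.8910
Δλ = 4.5882 pm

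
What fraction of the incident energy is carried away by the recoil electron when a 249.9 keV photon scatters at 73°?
0.2571 (or 25.71%)

Calculate initial and final photon energies:

Initial: E₀ = 249.9 keV → λ₀ = 4.9614 pm
Compton shift: Δλ = 1.7169 pm
Final wavelength: λ' = 6.6783 pm
Final energy: E' = 185.6529 keV

Fractional energy loss:
(E₀ - E')/E₀ = (249.9000 - 185.6529)/249.9000
= 64.2471/249.9000
= 0.2571
= 25.71%

(Intermediate values are shown rounded; full precision is carried through to the final answer.)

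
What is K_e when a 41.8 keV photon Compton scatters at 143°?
5.3612 keV

By energy conservation: K_e = E_initial - E_final

First find the scattered photon energy:
Initial wavelength: λ = hc/E = 29.6613 pm
Compton shift: Δλ = λ_C(1 - cos(143°)) = 4.3640 pm
Final wavelength: λ' = 29.6613 + 4.3640 = 34.0253 pm
Final photon energy: E' = hc/λ' = 36.4388 keV

Electron kinetic energy:
K_e = E - E' = 41.8000 - 36.4388 = 5.3612 keV

(Intermediate values are shown rounded; full precision is carried through to the final answer.)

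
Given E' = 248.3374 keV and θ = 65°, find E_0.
345.1999 keV

Convert final energy to wavelength (hc ≈ 1239.842 keV·pm):
λ' = hc/E' = 1239.842 / 248.3374 = 4.9926 pm

Calculate the Compton shift:
Δλ = λ_C(1 - cos(65°))
Δλ = 2.4263 × (1 - cos(65°))
Δλ = 1.4009 pm

Initial wavelength:
λ = λ' - Δλ = 4.9926 - 1.4009 = 3.5917 pm

Initial energy:
E = hc/λ = 1239.842 / 3.5917 = 345.1999 keV

(Intermediate values are shown rounded; full precision is carried through to the final answer.)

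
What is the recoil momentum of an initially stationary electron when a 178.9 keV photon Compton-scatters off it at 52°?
7.9510e-23 kg·m/s

The electron is initially at rest, so by conservation of momentum:
p⃗_e = p⃗₀ − p⃗'  (incident photon momentum minus scattered photon momentum)

Photon momentum magnitudes (p = h/λ = E/c):
λ₀ = hc/E₀ = 6.9304 pm → p₀ = h/λ₀ = 9.5609e-23 kg·m/s
Δλ = λ_C(1 − cos 52°) = 0.9325 pm
λ' = 7.8629 pm → p' = h/λ' = 8.4270e-23 kg·m/s

The scattered photon makes angle θ = 52° with the incident direction, so by the law of cosines:
|p⃗_e|² = p₀² + p'² − 2p₀p'cos θ
|p⃗_e|² = (9.5609e-23)² + (8.4270e-23)² − 2·9.5609e-23·8.4270e-23·cos(52°)
|p⃗_e| = 7.9510e-23 kg·m/s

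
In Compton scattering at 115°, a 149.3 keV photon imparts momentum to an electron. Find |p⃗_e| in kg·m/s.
1.1552e-22 kg·m/s

The electron is initially at rest, so by conservation of momentum:
p⃗_e = p⃗₀ − p⃗'  (incident photon momentum minus scattered photon momentum)

Photon momentum magnitudes (p = h/λ = E/c):
λ₀ = hc/E₀ = 8.3044 pm → p₀ = h/λ₀ = 7.9790e-23 kg·m/s
Δλ = λ_C(1 − cos 115°) = 3.4517 pm
λ' = 11.7561 pm → p' = h/λ' = 5.6363e-23 kg·m/s

The scattered photon makes angle θ = 115° with the incident direction, so by the law of cosines:
|p⃗_e|² = p₀² + p'² − 2p₀p'cos θ
|p⃗_e|² = (7.9790e-23)² + (5.6363e-23)² − 2·7.9790e-23·5.6363e-23·cos(115°)
|p⃗_e| = 1.1552e-22 kg·m/s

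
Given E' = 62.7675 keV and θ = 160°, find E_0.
82.4000 keV

Convert final energy to wavelength (hc ≈ 1239.842 keV·pm):
λ' = hc/E' = 1239.842 / 62.7675 = 19.7529 pm

Calculate the Compton shift:
Δλ = λ_C(1 - cos(160°))
Δλ = 2.4263 × (1 - cos(160°))
Δλ = 4.7063 pm

Initial wavelength:
λ = λ' - Δλ = 19.7529 - 4.7063 = 15.0466 pm

Initial energy:
E = hc/λ = 1239.842 / 15.0466 = 82.4000 keV

(Intermediate values are shown rounded; full precision is carried through to the final answer.)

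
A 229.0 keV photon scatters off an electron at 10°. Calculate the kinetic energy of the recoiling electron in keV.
1.5486 keV

By energy conservation: K_e = E_initial - E_final

First find the scattered photon energy:
Initial wavelength: λ = hc/E = 5.4142 pm
Compton shift: Δλ = λ_C(1 - cos(10°)) = 0.0369 pm
Final wavelength: λ' = 5.4142 + 0.0369 = 5.4510 pm
Final photon energy: E' = hc/λ' = 227.4514 keV

Electron kinetic energy:
K_e = E - E' = 229.0000 - 227.4514 = 1.5486 keV

(Intermediate values are shown rounded; full precision is carried through to the final answer.)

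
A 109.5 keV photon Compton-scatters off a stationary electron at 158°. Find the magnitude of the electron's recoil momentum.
9.8154e-23 kg·m/s

The electron is initially at rest, so by conservation of momentum:
p⃗_e = p⃗₀ − p⃗'  (incident photon momentum minus scattered photon momentum)

Photon momentum magnitudes (p = h/λ = E/c):
λ₀ = hc/E₀ = 11.3228 pm → p₀ = h/λ₀ = 5.8520e-23 kg·m/s
Δλ = λ_C(1 − cos 158°) = 4.6759 pm
λ' = 15.9987 pm → p' = h/λ' = 4.1416e-23 kg·m/s

The scattered photon makes angle θ = 158° with the incident direction, so by the law of cosines:
|p⃗_e|² = p₀² + p'² − 2p₀p'cos θ
|p⃗_e|² = (5.8520e-23)² + (4.1416e-23)² − 2·5.8520e-23·4.1416e-23·cos(158°)
|p⃗_e| = 9.8154e-23 kg·m/s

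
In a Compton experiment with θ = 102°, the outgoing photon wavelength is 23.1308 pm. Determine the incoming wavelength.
20.2000 pm

From λ' = λ + Δλ, we have λ = λ' - Δλ

First calculate the Compton shift:
Δλ = λ_C(1 - cos θ)
Δλ = 2.4263 × (1 - cos(102°))
Δλ = 2.4263 × 1.2079
Δλ = 2.9308 pm

Initial wavelength:
λ = λ' - Δλ
λ = 23.1308 - 2.9308
λ = 20.2000 pm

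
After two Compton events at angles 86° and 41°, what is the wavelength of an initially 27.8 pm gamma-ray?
30.6522 pm

Apply Compton shift twice:

First scattering at θ₁ = 86°:
Δλ₁ = λ_C(1 - cos(86°))
Δλ₁ = 2.4263 × 0.9302
Δλ₁ = 2.2571 pm

After first scattering:
λ₁ = 27.8 + 2.2571 = 30.0571 pm

Second scattering at θ₂ = 41°:
Δλ₂ = λ_C(1 - cos(41°))
Δλ₂ = 2.4263 × 0.2453
Δλ₂ = 0.5952 pm

Final wavelength:
λ₂ = 30.0571 + 0.5952 = 30.6522 pm

Total shift: Δλ_total = 2.2571 + 0.5952 = 2.8522 pm

(Intermediate values are shown rounded; full precision is carried through to the final answer.)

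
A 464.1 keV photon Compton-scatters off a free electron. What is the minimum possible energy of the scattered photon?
164.7824 keV (at θ = 180°)

The scattered photon has minimum energy when its wavelength is maximum, i.e., when the Compton shift Δλ = λ_C(1 − cos θ) is maximum. This occurs at θ = 180° (backscattering), giving Δλ_max = 2λ_C = 4.8526 pm.

Initial wavelength: λ₀ = hc/E₀ = 2.6715 pm
Maximum final wavelength: λ'_max = λ₀ + 2λ_C = 2.6715 + 4.8526 = 7.5241 pm
Minimum final energy: E'_min = hc/λ'_max = 164.7824 keV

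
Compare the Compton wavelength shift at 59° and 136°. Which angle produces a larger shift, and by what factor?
136° produces the larger shift by a factor of 3.545

Calculate both shifts using Δλ = λ_C(1 - cos θ):

For θ₁ = 59°:
Δλ₁ = 2.4263 × (1 - cos(59°))
Δλ₁ = 2.4263 × 0.4850
Δλ₁ = 1.1767 pm

For θ₂ = 136°:
Δλ₂ = 2.4263 × (1 - cos(136°))
Δλ₂ = 2.4263 × 1.7193
Δλ₂ = 4.1717 pm

The 136° angle produces the larger shift.
Ratio: 4.1717/1.1767 = 3.545

(Intermediate values are shown rounded; full precision is carried through to the final answer.)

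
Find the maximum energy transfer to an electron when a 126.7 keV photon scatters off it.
42.0013 keV

Maximum energy transfer occurs at θ = 180° (backscattering).

Initial photon: E₀ = 126.7 keV → λ₀ = 9.7857 pm

Maximum Compton shift (at 180°):
Δλ_max = 2λ_C = 2 × 2.4263 = 4.8526 pm

Final wavelength:
λ' = 9.7857 + 4.8526 = 14.6383 pm

Minimum photon energy (maximum energy to electron):
E'_min = hc/λ' = 84.6987 keV

Maximum electron kinetic energy:
K_max = E₀ - E'_min = 126.7000 - 84.6987 = 42.0013 keV

(Intermediate values are shown rounded; full precision is carried through to the final answer.)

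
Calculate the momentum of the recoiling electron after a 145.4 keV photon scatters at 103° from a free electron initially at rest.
1.0664e-22 kg·m/s

The electron is initially at rest, so by conservation of momentum:
p⃗_e = p⃗₀ − p⃗'  (incident photon momentum minus scattered photon momentum)

Photon momentum magnitudes (p = h/λ = E/c):
λ₀ = hc/E₀ = 8.5271 pm → p₀ = h/λ₀ = 7.7706e-23 kg·m/s
Δλ = λ_C(1 − cos 103°) = 2.9721 pm
λ' = 11.4992 pm → p' = h/λ' = 5.7622e-23 kg·m/s

The scattered photon makes angle θ = 103° with the incident direction, so by the law of cosines:
|p⃗_e|² = p₀² + p'² − 2p₀p'cos θ
|p⃗_e|² = (7.7706e-23)² + (5.7622e-23)² − 2·7.7706e-23·5.7622e-23·cos(103°)
|p⃗_e| = 1.0664e-22 kg·m/s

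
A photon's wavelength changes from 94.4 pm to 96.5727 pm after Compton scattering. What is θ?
84.00°

First find the wavelength shift:
Δλ = λ' - λ = 96.5727 - 94.4 = 2.1727 pm

Using Δλ = λ_C(1 - cos θ), with λ_C = h/(m_e·c) ≈ 2.42631024 pm:
cos θ = 1 - Δλ/λ_C
cos θ = 1 - 2.1727/2.42631024
cos θ = 0.104525

θ = arccos(0.104525)
θ = 84.00°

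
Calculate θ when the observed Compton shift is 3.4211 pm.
114.20°

From the Compton formula Δλ = λ_C(1 - cos θ), we can solve for θ:

cos θ = 1 - Δλ/λ_C

Given:
- Δλ = 3.4211 pm
- λ_C = h/(m_e·c) ≈ 2.42631024 pm

cos θ = 1 - 3.4211/2.42631024
cos θ = 1 - 1.410001
cos θ = -0.410001

θ = arccos(-0.410001)
θ = 114.20°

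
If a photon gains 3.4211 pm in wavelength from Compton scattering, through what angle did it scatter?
114.20°

From the Compton formula Δλ = λ_C(1 - cos θ), we can solve for θ:

cos θ = 1 - Δλ/λ_C

Given:
- Δλ = 3.4211 pm
- λ_C = h/(m_e·c) ≈ 2.42631024 pm

cos θ = 1 - 3.4211/2.42631024
cos θ = 1 - 1.410001
cos θ = -0.410001

θ = arccos(-0.410001)
θ = 114.20°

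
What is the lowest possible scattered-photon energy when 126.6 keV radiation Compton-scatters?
84.6540 keV (at θ = 180°)

The scattered photon has minimum energy when its wavelength is maximum, i.e., when the Compton shift Δλ = λ_C(1 − cos θ) is maximum. This occurs at θ = 180° (backscattering), giving Δλ_max = 2λ_C = 4.8526 pm.

Initial wavelength: λ₀ = hc/E₀ = 9.7934 pm
Maximum final wavelength: λ'_max = λ₀ + 2λ_C = 9.7934 + 4.8526 = 14.6460 pm
Minimum final energy: E'_min = hc/λ'_max = 84.6540 keV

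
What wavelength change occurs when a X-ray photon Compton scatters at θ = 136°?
4.1717 pm

Using the Compton scattering formula:
Δλ = λ_C(1 - cos θ)

where λ_C = h/(m_e·c) ≈ 2.4263 pm is the Compton wavelength of an electron.

For θ = 136°:
cos(136°) = -0.7193
1 - cos(136°) = 1.7193

Δλ = 2.4263 × 1.7193
Δλ = 4.1717 pm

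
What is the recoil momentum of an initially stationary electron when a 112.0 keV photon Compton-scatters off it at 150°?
9.8953e-23 kg·m/s

The electron is initially at rest, so by conservation of momentum:
p⃗_e = p⃗₀ − p⃗'  (incident photon momentum minus scattered photon momentum)

Photon momentum magnitudes (p = h/λ = E/c):
λ₀ = hc/E₀ = 11.0700 pm → p₀ = h/λ₀ = 5.9856e-23 kg·m/s
Δλ = λ_C(1 − cos 150°) = 4.5276 pm
λ' = 15.5976 pm → p' = h/λ' = 4.2481e-23 kg·m/s

The scattered photon makes angle θ = 150° with the incident direction, so by the law of cosines:
|p⃗_e|² = p₀² + p'² − 2p₀p'cos θ
|p⃗_e|² = (5.9856e-23)² + (4.2481e-23)² − 2·5.9856e-23·4.2481e-23·cos(150°)
|p⃗_e| = 9.8953e-23 kg·m/s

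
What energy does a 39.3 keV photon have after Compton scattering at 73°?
37.2716 keV

First convert energy to wavelength:
λ = hc/E, with hc ≈ 1239.842 keV·pm (i.e. 1239.842 eV·nm)

For E = 39.3 keV = 39300 eV:
λ = 1239.842 keV·pm / 39.3 keV
λ = 31.5481 pm

Calculate the Compton shift:
Δλ = λ_C(1 - cos(73°)) = 2.4263 × 0.7076
Δλ = 1.7169 pm

Final wavelength:
λ' = 31.5481 + 1.7169 = 33.2651 pm

Final energy:
E' = hc/λ' = 1239.842 / 33.2651 = 37.2716 keV

(Intermediate values are shown rounded; full precision is carried through to the final answer.)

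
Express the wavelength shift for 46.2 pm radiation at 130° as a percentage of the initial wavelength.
8.6275%

Calculate the Compton shift:
Δλ = λ_C(1 - cos(130°))
Δλ = 2.4263 × (1 - cos(130°))
Δλ = 2.4263 × 1.6428
Δλ = 3.9859 pm

Percentage change:
(Δλ/λ₀) × 100 = (3.9859/46.2) × 100
= 8.6275%

(Intermediate values are shown rounded; full precision is carried through to the final answer.)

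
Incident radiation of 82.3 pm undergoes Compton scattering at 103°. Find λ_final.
85.2721 pm

Using the Compton scattering formula:
λ' = λ + Δλ = λ + λ_C(1 - cos θ)

Given:
- Initial wavelength λ = 82.3 pm
- Scattering angle θ = 103°
- Compton wavelength λ_C ≈ 2.4263 pm

Calculate the shift:
Δλ = 2.4263 × (1 - cos(103°))
Δλ = 2.4263 × 1.2250
Δλ = 2.9721 pm

Final wavelength:
λ' = 82.3 + 2.9721 = 85.2721 pm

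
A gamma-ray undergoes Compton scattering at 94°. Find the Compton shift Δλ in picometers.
2.5956 pm

Using the Compton scattering formula:
Δλ = λ_C(1 - cos θ)

where λ_C = h/(m_e·c) ≈ 2.4263 pm is the Compton wavelength of an electron.

For θ = 94°:
cos(94°) = -0.0698
1 - cos(94°) = 1.0698

Δλ = 2.4263 × 1.0698
Δλ = 2.5956 pm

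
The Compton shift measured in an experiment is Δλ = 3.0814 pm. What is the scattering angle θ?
105.66°

From the Compton formula Δλ = λ_C(1 - cos θ), we can solve for θ:

cos θ = 1 - Δλ/λ_C

Given:
- Δλ = 3.0814 pm
- λ_C = h/(m_e·c) ≈ 2.42631024 pm

cos θ = 1 - 3.0814/2.42631024
cos θ = 1 - 1.269994
cos θ = -0.269994

θ = arccos(-0.269994)
θ = 105.66°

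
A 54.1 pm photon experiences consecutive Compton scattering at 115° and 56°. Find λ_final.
58.6212 pm

Apply Compton shift twice:

First scattering at θ₁ = 115°:
Δλ₁ = λ_C(1 - cos(115°))
Δλ₁ = 2.4263 × 1.4226
Δλ₁ = 3.4517 pm

After first scattering:
λ₁ = 54.1 + 3.4517 = 57.5517 pm

Second scattering at θ₂ = 56°:
Δλ₂ = λ_C(1 - cos(56°))
Δλ₂ = 2.4263 × 0.4408
Δλ₂ = 1.0695 pm

Final wavelength:
λ₂ = 57.5517 + 1.0695 = 58.6212 pm

Total shift: Δλ_total = 3.4517 + 1.0695 = 4.5212 pm

(Intermediate values are shown rounded; full precision is carried through to the final answer.)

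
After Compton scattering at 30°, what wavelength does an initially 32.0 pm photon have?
32.3251 pm

Using the Compton formula: λ' = λ + λ_C(1 − cos θ)

For θ = 30°, cos θ = √3/2 (exact) ≈ 0.8660, so:
1 − cos 30° = 1 − (√3/2) ≈ 0.1340

Δλ = λ_C × 0.1340 = 2.4263 × 0.1340 = 0.3251 pm

λ' = 32.0 + 0.3251 = 32.3251 pm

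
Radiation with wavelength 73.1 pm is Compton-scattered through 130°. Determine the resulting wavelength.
77.0859 pm

Using the Compton scattering formula:
λ' = λ + Δλ = λ + λ_C(1 - cos θ)

Given:
- Initial wavelength λ = 73.1 pm
- Scattering angle θ = 130°
- Compton wavelength λ_C ≈ 2.4263 pm

Calculate the shift:
Δλ = 2.4263 × (1 - cos(130°))
Δλ = 2.4263 × 1.6428
Δλ = 3.9859 pm

Final wavelength:
λ' = 73.1 + 3.9859 = 77.0859 pm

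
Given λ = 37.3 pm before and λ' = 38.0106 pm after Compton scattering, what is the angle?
45.00°

First find the wavelength shift:
Δλ = λ' - λ = 38.0106 - 37.3 = 0.7106 pm

Using Δλ = λ_C(1 - cos θ), with λ_C = h/(m_e·c) ≈ 2.42631024 pm:
cos θ = 1 - Δλ/λ_C
cos θ = 1 - 0.7106/2.42631024
cos θ = 0.707127

θ = arccos(0.707127)
θ = 45.00°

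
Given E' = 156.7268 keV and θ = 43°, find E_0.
170.8000 keV

Convert final energy to wavelength (hc ≈ 1239.842 keV·pm):
λ' = hc/E' = 1239.842 / 156.7268 = 7.9108 pm

Calculate the Compton shift:
Δλ = λ_C(1 - cos(43°))
Δλ = 2.4263 × (1 - cos(43°))
Δλ = 0.6518 pm

Initial wavelength:
λ = λ' - Δλ = 7.9108 - 0.6518 = 7.2590 pm

Initial energy:
E = hc/λ = 1239.842 / 7.2590 = 170.8000 keV

(Intermediate values are shown rounded; full precision is carried through to the final answer.)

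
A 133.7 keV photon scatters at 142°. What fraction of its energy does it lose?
0.3187 (or 31.87%)

Calculate initial and final photon energies:

Initial: E₀ = 133.7 keV → λ₀ = 9.2733 pm
Compton shift: Δλ = 4.3383 pm
Final wavelength: λ' = 13.6116 pm
Final energy: E' = 91.0873 keV

Fractional energy loss:
(E₀ - E')/E₀ = (133.7000 - 91.0873)/133.7000
= 42.6127/133.7000
= 0.3187
= 31.87%

(Intermediate values are shown rounded; full precision is carried through to the final answer.)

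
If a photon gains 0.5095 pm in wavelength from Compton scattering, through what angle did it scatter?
37.81°

From the Compton formula Δλ = λ_C(1 - cos θ), we can solve for θ:

cos θ = 1 - Δλ/λ_C

Given:
- Δλ = 0.5095 pm
- λ_C = h/(m_e·c) ≈ 2.42631024 pm

cos θ = 1 - 0.5095/2.42631024
cos θ = 1 - 0.209990
cos θ = 0.790010

θ = arccos(0.790010)
θ = 37.81°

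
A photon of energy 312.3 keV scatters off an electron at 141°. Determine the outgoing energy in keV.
149.7042 keV

First convert energy to wavelength:
λ = hc/E, with hc ≈ 1239.842 keV·pm (i.e. 1239.842 eV·nm)

For E = 312.3 keV = 312300 eV:
λ = 1239.842 keV·pm / 312.3 keV
λ = 3.9700 pm

Calculate the Compton shift:
Δλ = λ_C(1 - cos(141°)) = 2.4263 × 1.7771
Δλ = 4.3119 pm

Final wavelength:
λ' = 3.9700 + 4.3119 = 8.2819 pm

Final energy:
E' = hc/λ' = 1239.842 / 8.2819 = 149.7042 keV

(Intermediate values are shown rounded; full precision is carried through to the final answer.)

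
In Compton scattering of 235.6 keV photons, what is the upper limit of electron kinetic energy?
113.0267 keV

Maximum energy transfer occurs at θ = 180° (backscattering).

Initial photon: E₀ = 235.6 keV → λ₀ = 5.2625 pm

Maximum Compton shift (at 180°):
Δλ_max = 2λ_C = 2 × 2.4263 = 4.8526 pm

Final wavelength:
λ' = 5.2625 + 4.8526 = 10.1151 pm

Minimum photon energy (maximum energy to electron):
E'_min = hc/λ' = 122.5733 keV

Maximum electron kinetic energy:
K_max = E₀ - E'_min = 235.6000 - 122.5733 = 113.0267 keV

(Intermediate values are shown rounded; full precision is carried through to the final answer.)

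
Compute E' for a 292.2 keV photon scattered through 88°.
188.2896 keV

First convert energy to wavelength:
λ = hc/E, with hc ≈ 1239.842 keV·pm (i.e. 1239.842 eV·nm)

For E = 292.2 keV = 292200 eV:
λ = 1239.842 keV·pm / 292.2 keV
λ = 4.2431 pm

Calculate the Compton shift:
Δλ = λ_C(1 - cos(88°)) = 2.4263 × 0.9651
Δλ = 2.3416 pm

Final wavelength:
λ' = 4.2431 + 2.3416 = 6.5848 pm

Final energy:
E' = hc/λ' = 1239.842 / 6.5848 = 188.2896 keV

(Intermediate values are shown rounded; full precision is carried through to the final answer.)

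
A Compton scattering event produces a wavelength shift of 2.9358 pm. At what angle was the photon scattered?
102.12°

From the Compton formula Δλ = λ_C(1 - cos θ), we can solve for θ:

cos θ = 1 - Δλ/λ_C

Given:
- Δλ = 2.9358 pm
- λ_C = h/(m_e·c) ≈ 2.42631024 pm

cos θ = 1 - 2.9358/2.42631024
cos θ = 1 - 1.209985
cos θ = -0.209985

θ = arccos(-0.209985)
θ = 102.12°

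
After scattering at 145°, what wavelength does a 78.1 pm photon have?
82.5138 pm

Using the Compton scattering formula:
λ' = λ + Δλ = λ + λ_C(1 - cos θ)

Given:
- Initial wavelength λ = 78.1 pm
- Scattering angle θ = 145°
- Compton wavelength λ_C ≈ 2.4263 pm

Calculate the shift:
Δλ = 2.4263 × (1 - cos(145°))
Δλ = 2.4263 × 1.8192
Δλ = 4.4138 pm

Final wavelength:
λ' = 78.1 + 4.4138 = 82.5138 pm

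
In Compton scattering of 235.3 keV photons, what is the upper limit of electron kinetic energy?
112.8080 keV

Maximum energy transfer occurs at θ = 180° (backscattering).

Initial photon: E₀ = 235.3 keV → λ₀ = 5.2692 pm

Maximum Compton shift (at 180°):
Δλ_max = 2λ_C = 2 × 2.4263 = 4.8526 pm

Final wavelength:
λ' = 5.2692 + 4.8526 = 10.1218 pm

Minimum photon energy (maximum energy to electron):
E'_min = hc/λ' = 122.4920 keV

Maximum electron kinetic energy:
K_max = E₀ - E'_min = 235.3000 - 122.4920 = 112.8080 keV

(Intermediate values are shown rounded; full precision is carried through to the final answer.)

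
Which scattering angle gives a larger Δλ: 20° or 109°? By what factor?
109° produces the larger shift by a factor of 21.980

Calculate both shifts using Δλ = λ_C(1 - cos θ):

For θ₁ = 20°:
Δλ₁ = 2.4263 × (1 - cos(20°))
Δλ₁ = 2.4263 × 0.0603
Δλ₁ = 0.1463 pm

For θ₂ = 109°:
Δλ₂ = 2.4263 × (1 - cos(109°))
Δλ₂ = 2.4263 × 1.3256
Δλ₂ = 3.2162 pm

The 109° angle produces the larger shift.
Ratio: 3.2162/0.1463 = 21.980

(Intermediate values are shown rounded; full precision is carried through to the final answer.)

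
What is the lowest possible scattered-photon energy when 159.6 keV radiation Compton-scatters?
98.2360 keV (at θ = 180°)

The scattered photon has minimum energy when its wavelength is maximum, i.e., when the Compton shift Δλ = λ_C(1 − cos θ) is maximum. This occurs at θ = 180° (backscattering), giving Δλ_max = 2λ_C = 4.8526 pm.

Initial wavelength: λ₀ = hc/E₀ = 7.7684 pm
Maximum final wavelength: λ'_max = λ₀ + 2λ_C = 7.7684 + 4.8526 = 12.6211 pm
Minimum final energy: E'_min = hc/λ'_max = 98.2360 keV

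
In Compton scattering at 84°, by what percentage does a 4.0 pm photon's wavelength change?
54.3173%

Calculate the Compton shift:
Δλ = λ_C(1 - cos(84°))
Δλ = 2.4263 × (1 - cos(84°))
Δλ = 2.4263 × 0.8955
Δλ = 2.1727 pm

Percentage change:
(Δλ/λ₀) × 100 = (2.1727/4.0) × 100
= 54.3173%

(Intermediate values are shown rounded; full precision is carried through to the final answer.)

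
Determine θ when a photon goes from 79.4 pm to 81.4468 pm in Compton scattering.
81.00°

First find the wavelength shift:
Δλ = λ' - λ = 81.4468 - 79.4 = 2.0468 pm

Using Δλ = λ_C(1 - cos θ), with λ_C = h/(m_e·c) ≈ 2.42631024 pm:
cos θ = 1 - Δλ/λ_C
cos θ = 1 - 2.0468/2.42631024
cos θ = 0.156415

θ = arccos(0.156415)
θ = 81.00°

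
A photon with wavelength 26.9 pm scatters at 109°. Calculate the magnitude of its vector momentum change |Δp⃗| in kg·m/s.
3.7996e-23 kg·m/s

Photon momentum magnitude is p = h/λ.

Initial momentum:
p₀ = h/λ = 6.6261e-34/2.6900e-11 = 2.4632e-23 kg·m/s

After scattering:
λ' = λ + Δλ = 26.9 + 3.2162 = 30.1162 pm
p' = h/λ' = 6.6261e-34/3.0116e-11 = 2.2002e-23 kg·m/s

Momentum is a vector; the scattered photon's direction makes angle θ = 109° with the incident direction. The magnitude of the vector change Δp⃗ = p⃗₀ − p⃗' is found from the law of cosines:
|Δp⃗|² = p₀² + p'² − 2p₀p'cos θ
|Δp⃗|² = (2.4632e-23)² + (2.2002e-23)² − 2·2.4632e-23·2.2002e-23·cos(109°)
|Δp⃗| = 3.7996e-23 kg·m/s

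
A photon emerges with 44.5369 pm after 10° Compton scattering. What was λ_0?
44.5000 pm

From λ' = λ + Δλ, we have λ = λ' - Δλ

First calculate the Compton shift:
Δλ = λ_C(1 - cos θ)
Δλ = 2.4263 × (1 - cos(10°))
Δλ = 2.4263 × 0.0152
Δλ = 0.0369 pm

Initial wavelength:
λ = λ' - Δλ
λ = 44.5369 - 0.0369
λ = 44.5000 pm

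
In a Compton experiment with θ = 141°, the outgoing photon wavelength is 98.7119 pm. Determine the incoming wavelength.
94.4000 pm

From λ' = λ + Δλ, we have λ = λ' - Δλ

First calculate the Compton shift:
Δλ = λ_C(1 - cos θ)
Δλ = 2.4263 × (1 - cos(141°))
Δλ = 2.4263 × 1.7771
Δλ = 4.3119 pm

Initial wavelength:
λ = λ' - Δλ
λ = 98.7119 - 4.3119
λ = 94.4000 pm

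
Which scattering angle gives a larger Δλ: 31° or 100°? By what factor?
100° produces the larger shift by a factor of 8.217

Calculate both shifts using Δλ = λ_C(1 - cos θ):

For θ₁ = 31°:
Δλ₁ = 2.4263 × (1 - cos(31°))
Δλ₁ = 2.4263 × 0.1428
Δλ₁ = 0.3466 pm

For θ₂ = 100°:
Δλ₂ = 2.4263 × (1 - cos(100°))
Δλ₂ = 2.4263 × 1.1736
Δλ₂ = 2.8476 pm

The 100° angle produces the larger shift.
Ratio: 2.8476/0.3466 = 8.217

(Intermediate values are shown rounded; full precision is carried through to the final answer.)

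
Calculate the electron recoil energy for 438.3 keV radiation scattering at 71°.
160.6281 keV

By energy conservation: K_e = E_initial - E_final

First find the scattered photon energy:
Initial wavelength: λ = hc/E = 2.8288 pm
Compton shift: Δλ = λ_C(1 - cos(71°)) = 1.6364 pm
Final wavelength: λ' = 2.8288 + 1.6364 = 4.4651 pm
Final photon energy: E' = hc/λ' = 277.6719 keV

Electron kinetic energy:
K_e = E - E' = 438.3000 - 277.6719 = 160.6281 keV

(Intermediate values are shown rounded; full precision is carried through to the final answer.)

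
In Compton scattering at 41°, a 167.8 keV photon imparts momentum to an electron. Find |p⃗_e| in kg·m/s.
6.0793e-23 kg·m/s

The electron is initially at rest, so by conservation of momentum:
p⃗_e = p⃗₀ − p⃗'  (incident photon momentum minus scattered photon momentum)

Photon momentum magnitudes (p = h/λ = E/c):
λ₀ = hc/E₀ = 7.3888 pm → p₀ = h/λ₀ = 8.9677e-23 kg·m/s
Δλ = λ_C(1 − cos 41°) = 0.5952 pm
λ' = 7.9840 pm → p' = h/λ' = 8.2992e-23 kg·m/s

The scattered photon makes angle θ = 41° with the incident direction, so by the law of cosines:
|p⃗_e|² = p₀² + p'² − 2p₀p'cos θ
|p⃗_e|² = (8.9677e-23)² + (8.2992e-23)² − 2·8.9677e-23·8.2992e-23·cos(41°)
|p⃗_e| = 6.0793e-23 kg·m/s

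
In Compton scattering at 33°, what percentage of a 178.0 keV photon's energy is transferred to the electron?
0.0532 (or 5.32%)

Calculate initial and final photon energies:

Initial: E₀ = 178.0 keV → λ₀ = 6.9654 pm
Compton shift: Δλ = 0.3914 pm
Final wavelength: λ' = 7.3568 pm
Final energy: E' = 168.5292 keV

Fractional energy loss:
(E₀ - E')/E₀ = (178.0000 - 168.5292)/178.0000
= 9.4708/178.0000
= 0.0532
= 5.32%

(Intermediate values are shown rounded; full precision is carried through to the final answer.)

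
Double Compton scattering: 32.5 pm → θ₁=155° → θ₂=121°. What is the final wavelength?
40.8012 pm

Apply Compton shift twice:

First scattering at θ₁ = 155°:
Δλ₁ = λ_C(1 - cos(155°))
Δλ₁ = 2.4263 × 1.9063
Δλ₁ = 4.6253 pm

After first scattering:
λ₁ = 32.5 + 4.6253 = 37.1253 pm

Second scattering at θ₂ = 121°:
Δλ₂ = λ_C(1 - cos(121°))
Δλ₂ = 2.4263 × 1.5150
Δλ₂ = 3.6760 pm

Final wavelength:
λ₂ = 37.1253 + 3.6760 = 40.8012 pm

Total shift: Δλ_total = 4.6253 + 3.6760 = 8.3012 pm

(Intermediate values are shown rounded; full precision is carried through to the final answer.)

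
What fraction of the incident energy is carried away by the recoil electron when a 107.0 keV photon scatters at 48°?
0.0648 (or 6.48%)

Calculate initial and final photon energies:

Initial: E₀ = 107.0 keV → λ₀ = 11.5873 pm
Compton shift: Δλ = 0.8028 pm
Final wavelength: λ' = 12.3901 pm
Final energy: E' = 100.0671 keV

Fractional energy loss:
(E₀ - E')/E₀ = (107.0000 - 100.0671)/107.0000
= 6.9329/107.0000
= 0.0648
= 6.48%

(Intermediate values are shown rounded; full precision is carried through to the final answer.)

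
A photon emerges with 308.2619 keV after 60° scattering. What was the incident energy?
441.3999 keV

Convert final energy to wavelength (hc ≈ 1239.842 keV·pm):
λ' = hc/E' = 1239.842 / 308.2619 = 4.0220 pm

Calculate the Compton shift:
Δλ = λ_C(1 - cos(60°))
Δλ = 2.4263 × (1 - cos(60°))
Δλ = 1.2132 pm

Initial wavelength:
λ = λ' - Δλ = 4.0220 - 1.2132 = 2.8089 pm

Initial energy:
E = hc/λ = 1239.842 / 2.8089 = 441.3999 keV

(Intermediate values are shown rounded; full precision is carried through to the final answer.)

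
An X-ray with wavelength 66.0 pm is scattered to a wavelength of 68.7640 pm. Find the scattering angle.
98.00°

First find the wavelength shift:
Δλ = λ' - λ = 68.7640 - 66.0 = 2.7640 pm

Using Δλ = λ_C(1 - cos θ), with λ_C = h/(m_e·c) ≈ 2.42631024 pm:
cos θ = 1 - Δλ/λ_C
cos θ = 1 - 2.7640/2.42631024
cos θ = -0.139178

θ = arccos(-0.139178)
θ = 98.00°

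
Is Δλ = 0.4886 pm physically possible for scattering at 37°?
Yes, consistent

Calculate the expected shift for θ = 37°:

Δλ_expected = λ_C(1 - cos(37°))
Δλ_expected = 2.4263 × (1 - cos(37°))
Δλ_expected = 2.4263 × 0.2014
Δλ_expected = 0.4886 pm

Given shift: 0.4886 pm
Expected shift: 0.4886 pm
Difference: 0.0000 pm

The values match. This is consistent with Compton scattering at the stated angle.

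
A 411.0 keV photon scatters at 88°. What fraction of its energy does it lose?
0.4370 (or 43.70%)

Calculate initial and final photon energies:

Initial: E₀ = 411.0 keV → λ₀ = 3.0166 pm
Compton shift: Δλ = 2.3416 pm
Final wavelength: λ' = 5.3583 pm
Final energy: E' = 231.3880 keV

Fractional energy loss:
(E₀ - E')/E₀ = (411.0000 - 231.3880)/411.0000
= 179.6120/411.0000
= 0.4370
= 43.70%

(Intermediate values are shown rounded; full precision is carried through to the final answer.)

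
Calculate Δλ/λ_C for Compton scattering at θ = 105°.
1.2588 λ_C

The Compton shift formula is:
Δλ = λ_C(1 - cos θ)

Dividing both sides by λ_C:
Δλ/λ_C = 1 - cos θ

For θ = 105°:
Δλ/λ_C = 1 - cos(105°)
Δλ/λ_C = 1 - -0.2588
Δλ/λ_C = 1.2588

This means the shift is 1.2588 × λ_C = 3.0543 pm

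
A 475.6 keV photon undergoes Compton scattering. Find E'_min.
166.2093 keV (at θ = 180°)

The scattered photon has minimum energy when its wavelength is maximum, i.e., when the Compton shift Δλ = λ_C(1 − cos θ) is maximum. This occurs at θ = 180° (backscattering), giving Δλ_max = 2λ_C = 4.8526 pm.

Initial wavelength: λ₀ = hc/E₀ = 2.6069 pm
Maximum final wavelength: λ'_max = λ₀ + 2λ_C = 2.6069 + 4.8526 = 7.4595 pm
Minimum final energy: E'_min = hc/λ'_max = 166.2093 keV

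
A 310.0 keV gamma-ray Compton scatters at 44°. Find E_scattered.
264.8975 keV

First convert energy to wavelength:
λ = hc/E, with hc ≈ 1239.842 keV·pm (i.e. 1239.842 eV·nm)

For E = 310.0 keV = 310000 eV:
λ = 1239.842 keV·pm / 310.0 keV
λ = 3.9995 pm

Calculate the Compton shift:
Δλ = λ_C(1 - cos(44°)) = 2.4263 × 0.2807
Δλ = 0.6810 pm

Final wavelength:
λ' = 3.9995 + 0.6810 = 4.6805 pm

Final energy:
E' = hc/λ' = 1239.842 / 4.6805 = 264.8975 keV

(Intermediate values are shown rounded; full precision is carried through to the final answer.)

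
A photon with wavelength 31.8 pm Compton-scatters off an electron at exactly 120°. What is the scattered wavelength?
35.4395 pm

Using the Compton formula: λ' = λ + λ_C(1 − cos θ)

For θ = 120°, cos θ = -1/2 (exact) = -0.5000, so:
1 − cos 120° = 1 − (-1/2) = 1.5000

Δλ = λ_C × 1.5000 = 2.4263 × 1.5000 = 3.6395 pm

λ' = 31.8 + 3.6395 = 35.4395 pm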